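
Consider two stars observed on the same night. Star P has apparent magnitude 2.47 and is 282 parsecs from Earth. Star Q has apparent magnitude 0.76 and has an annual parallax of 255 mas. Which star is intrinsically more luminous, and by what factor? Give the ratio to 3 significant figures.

Star P: M = m − 5 log₁₀ d + 5 = 2.47 − 5·2.4502 + 5 = -4.781
Star Q: p = 255 mas = 0.255″ → d = 1/p = 3.922 pc
Star Q: M = m − 5 log₁₀ d + 5 = 0.76 − 5·0.5935 + 5 = 2.793
ΔM = M_P − M_Q = -4.781 − (2.793) = -7.574; smaller M is more luminous → Star P.
L ratio = 10^(0.4 |ΔM|) = 10^3.030 = 1070

Star P is more luminous, by a factor of 1070.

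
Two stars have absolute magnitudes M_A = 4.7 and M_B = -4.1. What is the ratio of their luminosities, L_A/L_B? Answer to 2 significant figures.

L_A/L_B ≈ 3.0×10^-4

ΔM = M_A − M_B = 8.8
L_A/L_B = 10^(−0.4 ΔM) = 10^-3.520 = 3.020×10^-4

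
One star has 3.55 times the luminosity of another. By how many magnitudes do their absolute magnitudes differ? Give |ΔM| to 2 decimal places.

Pogson: ΔM = −2.5 log₁₀(ratio) = −2.5 log₁₀(3.55) = −2.5 × 0.5502 = -1.376

|ΔM| ≈ 1.38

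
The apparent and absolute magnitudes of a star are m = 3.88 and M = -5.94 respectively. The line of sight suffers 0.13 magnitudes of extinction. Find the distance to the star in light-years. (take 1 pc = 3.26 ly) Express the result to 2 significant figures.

m − M = 5 log₁₀(d/10 pc) + A  ⇒  3.88 − (-5.94) − 0.13 = 5 log₁₀(d/10)
9.690 = 5 log₁₀(d/10)
log₁₀ d = (m − M − A)/5 + 1 = 2.9380
d = 10^2.9380 = 867.0 pc
= 2826 ly

d ≈ 2800 ly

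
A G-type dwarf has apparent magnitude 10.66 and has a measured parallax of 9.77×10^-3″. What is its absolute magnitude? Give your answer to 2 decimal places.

d = 1/p = 1/9.77×10^-3″ = 102.4 pc
5 log₁₀(d/10 pc) = 5 log₁₀(102.4) − 5 = 5.051
M = m − 5 log₁₀(d/10) = 10.66 − 5.051 = 5.609

M ≈ 5.61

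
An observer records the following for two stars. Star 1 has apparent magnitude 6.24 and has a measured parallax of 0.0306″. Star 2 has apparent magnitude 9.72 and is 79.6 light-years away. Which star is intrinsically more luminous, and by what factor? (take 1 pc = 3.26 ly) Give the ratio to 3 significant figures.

Star 1 is more luminous, by a factor of 44.2.

Star 1: d = 1/p = 1/0.0306″ = 32.68 pc
Star 1: M = m − 5 log₁₀ d + 5 = 6.24 − 5·1.5143 + 5 = 3.669
Star 2: d = 79.6 ly / 3.26 = 24.42 pc
Star 2: M = m − 5 log₁₀ d + 5 = 9.72 − 5·1.3877 + 5 = 7.782
ΔM = M_1 − M_2 = 3.669 − (7.782) = -4.113; smaller M is more luminous → Star 1.
L ratio = 10^(0.4 |ΔM|) = 10^1.645 = 44.17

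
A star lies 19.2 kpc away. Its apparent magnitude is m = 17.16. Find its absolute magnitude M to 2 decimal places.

M ≈ 0.74

d = 19.2 kpc = 19200 pc
5 log₁₀(d/10 pc) = 5 log₁₀(19200) − 5 = 16.417
M = m − 5 log₁₀(d/10) = 17.16 − 16.417 = 0.743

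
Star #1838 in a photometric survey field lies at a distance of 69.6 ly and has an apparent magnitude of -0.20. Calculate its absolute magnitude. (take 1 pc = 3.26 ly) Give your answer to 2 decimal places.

d = 69.6 ly / 3.26 = 21.35 pc
5 log₁₀(d/10 pc) = 5 log₁₀(21.35) − 5 = 1.647
M = m − 5 log₁₀(d/10) = -0.20 − 1.647 = -1.847

M ≈ -1.85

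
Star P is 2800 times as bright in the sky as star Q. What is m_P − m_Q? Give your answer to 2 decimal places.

Pogson: Δm = −2.5 log₁₀(ratio) = −2.5 log₁₀(2800) = −2.5 × 3.4472 = -8.618
Star P is brighter, so it has the smaller magnitude: the difference is negative.

m_P − m_Q ≈ -8.62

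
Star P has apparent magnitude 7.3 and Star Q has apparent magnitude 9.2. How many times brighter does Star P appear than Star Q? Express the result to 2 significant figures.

5.8

Δm = 7.3 − (9.2) = -1.9
Flux ratio = 10^(−0.4 Δm) = 10^(−0.4 × -1.9) = 10^0.760 = 5.754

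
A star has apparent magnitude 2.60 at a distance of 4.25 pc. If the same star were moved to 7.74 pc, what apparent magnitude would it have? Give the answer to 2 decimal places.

Flux ∝ 1/d², so Δm = 5 log₁₀(d₂/d₁) = 5 log₁₀(7.74/4.25) = 1.302
m₂ = m₁ + Δm = 2.60 + (1.302) = 3.902

m ≈ 3.90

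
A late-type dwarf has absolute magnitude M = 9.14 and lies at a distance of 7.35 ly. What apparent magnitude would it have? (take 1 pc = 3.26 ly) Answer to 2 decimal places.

m ≈ 5.91

d = 7.35 ly / 3.26 = 2.255 pc
m = M + 5 log₁₀ d − 5 = 9.14 + 5·0.3531 − 5 = 5.905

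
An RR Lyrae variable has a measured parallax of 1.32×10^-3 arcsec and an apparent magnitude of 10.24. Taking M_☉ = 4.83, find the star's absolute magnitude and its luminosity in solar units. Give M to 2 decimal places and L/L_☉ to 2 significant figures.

d = 1/p = 1/1.32×10^-3″ = 757.6 pc
M = m − 5 log₁₀ d + 5 = 10.24 − 5·2.8794 + 5 = 0.843
M − M_☉ = 0.843 − 4.83 = -3.987
L/L_☉ = 10^(−0.4 × -3.987) = 39.34

M ≈ 0.84; L/L_☉ ≈ 39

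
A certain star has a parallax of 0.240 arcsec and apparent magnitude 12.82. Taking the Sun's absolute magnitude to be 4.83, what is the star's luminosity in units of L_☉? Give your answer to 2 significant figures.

d = 1/p = 1/0.240″ = 4.167 pc
M = m − 5 log₁₀ d + 5 = 12.82 − 5·0.6198 + 5 = 14.721
M − M_☉ = 14.721 − 4.83 = 9.891
L/L_☉ = 10^(−0.4 × 9.891) = 1.106×10^-4

L/L_☉ ≈ 1.1×10^-4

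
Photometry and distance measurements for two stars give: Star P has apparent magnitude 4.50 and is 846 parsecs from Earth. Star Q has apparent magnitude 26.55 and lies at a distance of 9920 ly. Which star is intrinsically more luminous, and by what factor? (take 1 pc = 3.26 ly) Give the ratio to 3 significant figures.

Star P is more luminous, by a factor of 5.11×10^7.

Star P: M = m − 5 log₁₀ d + 5 = 4.50 − 5·2.9274 + 5 = -5.137
Star Q: d = 9920 ly / 3.26 = 3043 pc
Star Q: M = m − 5 log₁₀ d + 5 = 26.55 − 5·3.4833 + 5 = 14.134
ΔM = M_P − M_Q = -5.137 − (14.134) = -19.270; smaller M is more luminous → Star P.
L ratio = 10^(0.4 |ΔM|) = 10^7.708 = 5.107×10^7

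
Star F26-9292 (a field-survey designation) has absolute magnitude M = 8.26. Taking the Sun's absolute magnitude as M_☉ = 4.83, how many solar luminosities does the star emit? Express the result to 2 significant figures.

M − M_☉ = 8.26 − 4.83 = 3.430
L/L_☉ = 10^(−0.4 (M − M_☉)) = 10^-1.372 = 0.04246

L/L_☉ ≈ 0.042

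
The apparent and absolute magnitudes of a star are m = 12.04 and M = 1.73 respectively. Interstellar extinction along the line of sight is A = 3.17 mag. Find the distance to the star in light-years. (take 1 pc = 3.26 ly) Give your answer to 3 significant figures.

d ≈ 873 ly

m − M = 5 log₁₀(d/10 pc) + A  ⇒  12.04 − (1.73) − 3.17 = 5 log₁₀(d/10)
7.140 = 5 log₁₀(d/10)
log₁₀ d = (m − M − A)/5 + 1 = 2.4280
d = 10^2.4280 = 267.9 pc
= 873.4 ly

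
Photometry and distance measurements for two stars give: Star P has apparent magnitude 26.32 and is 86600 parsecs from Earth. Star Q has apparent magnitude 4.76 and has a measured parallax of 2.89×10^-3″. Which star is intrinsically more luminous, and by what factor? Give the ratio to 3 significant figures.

Star Q is more luminous, by a factor of 6720.

Star P: M = m − 5 log₁₀ d + 5 = 26.32 − 5·4.9375 + 5 = 6.632
Star Q: d = 1/p = 1/2.89×10^-3″ = 346.0 pc
Star Q: M = m − 5 log₁₀ d + 5 = 4.76 − 5·2.5391 + 5 = -2.936
ΔM = M_P − M_Q = 6.632 − (-2.936) = 9.568; smaller M is more luminous → Star Q.
L ratio = 10^(0.4 |ΔM|) = 10^3.827 = 6717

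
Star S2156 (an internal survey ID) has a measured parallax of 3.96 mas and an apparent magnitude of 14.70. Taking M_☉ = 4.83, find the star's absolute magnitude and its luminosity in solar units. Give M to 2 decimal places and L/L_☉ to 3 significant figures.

M ≈ 7.69; L/L_☉ ≈ 0.0719

d = 1/p = 1000/3.96 mas = 252.5 pc
M = m − 5 log₁₀ d + 5 = 14.70 − 5·2.4023 + 5 = 7.688
M − M_☉ = 7.688 − 4.83 = 2.858
L/L_☉ = 10^(−0.4 × 2.858) = 0.07188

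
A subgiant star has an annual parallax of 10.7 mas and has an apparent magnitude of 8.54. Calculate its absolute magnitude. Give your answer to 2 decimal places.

p = 10.7 mas = 0.0107″ → d = 1/p = 93.46 pc
5 log₁₀(d/10 pc) = 5 log₁₀(93.46) − 5 = 4.853
M = m − 5 log₁₀(d/10) = 8.54 − 4.853 = 3.687

M ≈ 3.69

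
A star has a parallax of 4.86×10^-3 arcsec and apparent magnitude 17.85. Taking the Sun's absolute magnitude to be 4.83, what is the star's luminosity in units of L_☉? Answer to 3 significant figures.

L/L_☉ ≈ 2.62×10^-3

d = 1/p = 1/4.86×10^-3″ = 205.8 pc
M = m − 5 log₁₀ d + 5 = 17.85 − 5·2.3134 + 5 = 11.283
M − M_☉ = 11.283 − 4.83 = 6.453
L/L_☉ = 10^(−0.4 × 6.453) = 2.623×10^-3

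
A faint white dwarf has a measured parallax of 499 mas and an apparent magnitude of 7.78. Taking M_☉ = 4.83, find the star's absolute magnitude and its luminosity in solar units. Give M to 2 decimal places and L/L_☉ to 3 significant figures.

M ≈ 11.27; L/L_☉ ≈ 2.65×10^-3

d = 1/p = 1000/499 mas = 2.004 pc
M = m − 5 log₁₀ d + 5 = 7.78 − 5·0.3019 + 5 = 11.271
M − M_☉ = 11.271 − 4.83 = 6.441
L/L_☉ = 10^(−0.4 × 6.441) = 2.653×10^-3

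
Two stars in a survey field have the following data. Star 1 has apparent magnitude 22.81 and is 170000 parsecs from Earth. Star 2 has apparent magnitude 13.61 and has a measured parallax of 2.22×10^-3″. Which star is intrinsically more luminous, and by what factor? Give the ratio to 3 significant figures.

Star 1 is more luminous, by a factor of 29.8.

Star 1: M = m − 5 log₁₀ d + 5 = 22.81 − 5·5.2304 + 5 = 1.658
Star 2: d = 1/p = 1/2.22×10^-3″ = 450.5 pc
Star 2: M = m − 5 log₁₀ d + 5 = 13.61 − 5·2.6536 + 5 = 5.342
ΔM = M_1 − M_2 = 1.658 − (5.342) = -3.684; smaller M is more luminous → Star 1.
L ratio = 10^(0.4 |ΔM|) = 10^1.474 = 29.76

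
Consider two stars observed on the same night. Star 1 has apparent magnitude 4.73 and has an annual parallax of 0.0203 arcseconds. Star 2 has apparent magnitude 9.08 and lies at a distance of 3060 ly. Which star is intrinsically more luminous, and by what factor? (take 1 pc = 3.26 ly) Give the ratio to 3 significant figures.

Star 2 is more luminous, by a factor of 6.61.

Star 1: d = 1/p = 1/0.0203″ = 49.26 pc
Star 1: M = m − 5 log₁₀ d + 5 = 4.73 − 5·1.6925 + 5 = 1.267
Star 2: d = 3060 ly / 3.26 = 938.7 pc
Star 2: M = m − 5 log₁₀ d + 5 = 9.08 − 5·2.9725 + 5 = -0.783
ΔM = M_1 − M_2 = 1.267 − (-0.783) = 2.050; smaller M is more luminous → Star 2.
L ratio = 10^(0.4 |ΔM|) = 10^0.820 = 6.607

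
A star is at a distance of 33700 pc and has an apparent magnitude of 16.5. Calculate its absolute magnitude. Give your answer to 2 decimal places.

M ≈ -1.14

5 log₁₀(d/10 pc) = 5 log₁₀(33700) − 5 = 17.638
M = m − 5 log₁₀(d/10) = 16.5 − 17.638 = -1.138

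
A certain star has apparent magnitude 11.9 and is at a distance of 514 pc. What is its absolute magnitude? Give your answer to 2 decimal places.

M ≈ 3.35

5 log₁₀(d/10 pc) = 5 log₁₀(514.0) − 5 = 8.555
M = m − 5 log₁₀(d/10) = 11.9 − 8.555 = 3.345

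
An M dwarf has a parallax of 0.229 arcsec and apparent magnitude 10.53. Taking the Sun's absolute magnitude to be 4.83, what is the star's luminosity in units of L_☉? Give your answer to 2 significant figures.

d = 1/p = 1/0.229″ = 4.367 pc
M = m − 5 log₁₀ d + 5 = 10.53 − 5·0.6402 + 5 = 12.329
M − M_☉ = 12.329 − 4.83 = 7.499
L/L_☉ = 10^(−0.4 × 7.499) = 1.001×10^-3

L/L_☉ ≈ 1.0×10^-3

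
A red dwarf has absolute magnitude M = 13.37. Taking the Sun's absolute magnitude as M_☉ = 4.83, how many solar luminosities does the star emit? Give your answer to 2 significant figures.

M − M_☉ = 13.37 − 4.83 = 8.540
L/L_☉ = 10^(−0.4 (M − M_☉)) = 10^-3.416 = 3.837×10^-4

L/L_☉ ≈ 3.8×10^-4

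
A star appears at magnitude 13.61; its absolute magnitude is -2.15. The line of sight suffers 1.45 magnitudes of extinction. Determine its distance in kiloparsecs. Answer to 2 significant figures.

d ≈ 7.3 kpc

m − M = 5 log₁₀(d/10 pc) + A  ⇒  13.61 − (-2.15) − 1.45 = 5 log₁₀(d/10)
14.310 = 5 log₁₀(d/10)
log₁₀ d = (m − M − A)/5 + 1 = 3.8620
d = 10^3.8620 = 7278 pc
= 7.278 kpc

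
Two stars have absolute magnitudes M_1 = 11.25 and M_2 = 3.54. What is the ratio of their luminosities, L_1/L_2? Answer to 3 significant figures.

L_1/L_2 ≈ 8.24×10^-4

ΔM = M_1 − M_2 = 7.71
L_1/L_2 = 10^(−0.4 ΔM) = 10^-3.084 = 8.241×10^-4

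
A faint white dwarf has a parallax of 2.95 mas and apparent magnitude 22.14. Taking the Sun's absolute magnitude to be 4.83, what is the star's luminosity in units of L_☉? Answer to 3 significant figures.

L/L_☉ ≈ 1.37×10^-4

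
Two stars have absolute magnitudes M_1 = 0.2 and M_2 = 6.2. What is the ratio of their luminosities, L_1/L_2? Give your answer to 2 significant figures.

L_1/L_2 ≈ 250

ΔM = M_1 − M_2 = -6.0
L_1/L_2 = 10^(−0.4 ΔM) = 10^2.400 = 251.2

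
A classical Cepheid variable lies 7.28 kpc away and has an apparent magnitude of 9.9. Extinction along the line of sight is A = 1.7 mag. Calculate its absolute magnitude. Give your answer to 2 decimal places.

M ≈ -6.11

d = 7.28 kpc = 7280 pc
5 log₁₀(d/10 pc) = 5 log₁₀(7280) − 5 = 14.311
M = m − 5 log₁₀(d/10) − A = 9.9 − 14.311 − 1.7 = -6.111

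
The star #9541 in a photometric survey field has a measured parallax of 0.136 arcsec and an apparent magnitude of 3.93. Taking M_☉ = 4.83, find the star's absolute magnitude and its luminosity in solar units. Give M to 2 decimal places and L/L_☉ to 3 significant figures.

d = 1/p = 1/0.136″ = 7.353 pc
M = m − 5 log₁₀ d + 5 = 3.93 − 5·0.8665 + 5 = 4.598
M − M_☉ = 4.598 − 4.83 = -0.232
L/L_☉ = 10^(−0.4 × -0.232) = 1.239

M ≈ 4.60; L/L_☉ ≈ 1.24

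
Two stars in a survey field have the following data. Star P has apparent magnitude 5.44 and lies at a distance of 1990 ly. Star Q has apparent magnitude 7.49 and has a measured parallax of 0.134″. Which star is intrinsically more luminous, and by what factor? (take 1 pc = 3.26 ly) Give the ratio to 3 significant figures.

Star P: d = 1990 ly / 3.26 = 610.4 pc
Star P: M = m − 5 log₁₀ d + 5 = 5.44 − 5·2.7856 + 5 = -3.488
Star Q: d = 1/p = 1/0.134″ = 7.463 pc
Star Q: M = m − 5 log₁₀ d + 5 = 7.49 − 5·0.8729 + 5 = 8.126
ΔM = M_P − M_Q = -3.488 − (8.126) = -11.614; smaller M is more luminous → Star P.
L ratio = 10^(0.4 |ΔM|) = 10^4.645 = 44210

Star P is more luminous, by a factor of 44200.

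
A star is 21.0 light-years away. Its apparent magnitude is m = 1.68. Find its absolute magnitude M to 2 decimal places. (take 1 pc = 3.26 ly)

M ≈ 2.63

d = 21.0 ly / 3.26 = 6.442 pc
5 log₁₀(d/10 pc) = 5 log₁₀(6.442) − 5 = -0.955
M = m − 5 log₁₀(d/10) = 1.68 + 0.955 = 2.635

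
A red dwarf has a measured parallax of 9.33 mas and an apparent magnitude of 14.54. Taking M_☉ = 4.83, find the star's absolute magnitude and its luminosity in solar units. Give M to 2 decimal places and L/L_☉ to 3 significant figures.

M ≈ 9.39; L/L_☉ ≈ 0.0150

d = 1/p = 1000/9.33 mas = 107.2 pc
M = m − 5 log₁₀ d + 5 = 14.54 − 5·2.0301 + 5 = 9.389
M − M_☉ = 9.389 − 4.83 = 4.559
L/L_☉ = 10^(−0.4 × 4.559) = 0.01501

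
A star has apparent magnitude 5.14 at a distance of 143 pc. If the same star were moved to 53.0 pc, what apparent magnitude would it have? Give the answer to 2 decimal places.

m ≈ 2.98

Flux ∝ 1/d², so Δm = 5 log₁₀(d₂/d₁) = 5 log₁₀(53.0/143) = -2.155
m₂ = m₁ + Δm = 5.14 + (-2.155) = 2.985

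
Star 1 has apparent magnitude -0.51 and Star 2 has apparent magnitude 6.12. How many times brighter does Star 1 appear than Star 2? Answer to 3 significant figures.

449

Magnitude difference = -6.63
Flux ratio = 10^(−0.4 Δm) = 10^(−0.4 × -6.63) = 10^2.652 = 448.7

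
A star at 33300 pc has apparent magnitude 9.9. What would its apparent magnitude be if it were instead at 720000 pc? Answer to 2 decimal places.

m ≈ 16.57

Flux ∝ 1/d², so Δm = 5 log₁₀(d₂/d₁) = 5 log₁₀(720000/33300) = 6.674
m₂ = m₁ + Δm = 9.9 + (6.674) = 16.574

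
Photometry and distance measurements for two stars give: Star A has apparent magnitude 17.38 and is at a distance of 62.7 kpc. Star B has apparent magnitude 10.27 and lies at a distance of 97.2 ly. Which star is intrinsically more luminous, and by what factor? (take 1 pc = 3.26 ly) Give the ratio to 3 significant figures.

Star A is more luminous, by a factor of 6330.

Star A: d = 62.7 kpc = 62700 pc
Star A: M = m − 5 log₁₀ d + 5 = 17.38 − 5·4.7973 + 5 = -1.606
Star B: d = 97.2 ly / 3.26 = 29.82 pc
Star B: M = m − 5 log₁₀ d + 5 = 10.27 − 5·1.4744 + 5 = 7.898
ΔM = M_A − M_B = -1.606 − (7.898) = -9.504; smaller M is more luminous → Star A.
L ratio = 10^(0.4 |ΔM|) = 10^3.802 = 6333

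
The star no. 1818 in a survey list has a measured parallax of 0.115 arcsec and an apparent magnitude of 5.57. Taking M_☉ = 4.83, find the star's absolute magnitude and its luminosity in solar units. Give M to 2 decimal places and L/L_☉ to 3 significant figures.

d = 1/p = 1/0.115″ = 8.696 pc
M = m − 5 log₁₀ d + 5 = 5.57 − 5·0.9393 + 5 = 5.873
M − M_☉ = 5.873 − 4.83 = 1.043
L/L_☉ = 10^(−0.4 × 1.043) = 0.3825

M ≈ 5.87; L/L_☉ ≈ 0.382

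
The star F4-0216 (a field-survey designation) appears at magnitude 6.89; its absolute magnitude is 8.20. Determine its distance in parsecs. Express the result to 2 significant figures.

Distance modulus: m − M = 6.89 − (8.20) = -1.310
m − M = 5 log₁₀ d − 5
log₁₀ d = (m − M)/5 + 1 = 0.7380
d = 10^0.7380 = 5.470 pc

d ≈ 5.5 pc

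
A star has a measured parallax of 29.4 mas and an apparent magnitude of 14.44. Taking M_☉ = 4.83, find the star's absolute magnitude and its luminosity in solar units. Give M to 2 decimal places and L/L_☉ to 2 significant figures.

M ≈ 11.78; L/L_☉ ≈ 1.7×10^-3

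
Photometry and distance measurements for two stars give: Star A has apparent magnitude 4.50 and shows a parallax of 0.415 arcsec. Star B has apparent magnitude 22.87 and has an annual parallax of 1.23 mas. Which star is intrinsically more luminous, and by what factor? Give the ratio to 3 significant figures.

Star A: d = 1/p = 1/0.415″ = 2.410 pc
Star A: M = m − 5 log₁₀ d + 5 = 4.50 − 5·0.3820 + 5 = 7.590
Star B: p = 1.23 mas = 1.23×10^-3″ → d = 1/p = 813.0 pc
Star B: M = m − 5 log₁₀ d + 5 = 22.87 − 5·2.9101 + 5 = 13.320
ΔM = M_A − M_B = 7.590 − (13.320) = -5.729; smaller M is more luminous → Star A.
L ratio = 10^(0.4 |ΔM|) = 10^2.292 = 195.8

Star A is more luminous, by a factor of 196.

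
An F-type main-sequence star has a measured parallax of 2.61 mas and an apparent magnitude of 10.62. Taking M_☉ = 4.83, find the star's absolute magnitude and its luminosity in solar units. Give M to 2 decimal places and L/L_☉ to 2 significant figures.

d = 1/p = 1000/2.61 mas = 383.1 pc
M = m − 5 log₁₀ d + 5 = 10.62 − 5·2.5834 + 5 = 2.703
M − M_☉ = 2.703 − 4.83 = -2.127
L/L_☉ = 10^(−0.4 × -2.127) = 7.091

M ≈ 2.70; L/L_☉ ≈ 7.1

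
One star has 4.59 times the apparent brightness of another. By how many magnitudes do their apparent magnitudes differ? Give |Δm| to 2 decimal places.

|Δm| ≈ 1.65

Pogson: Δm = −2.5 log₁₀(ratio) = −2.5 log₁₀(4.59) = −2.5 × 0.6618 = -1.655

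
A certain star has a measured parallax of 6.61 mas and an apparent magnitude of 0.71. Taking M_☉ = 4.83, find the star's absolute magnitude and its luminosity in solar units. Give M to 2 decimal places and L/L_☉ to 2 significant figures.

d = 1/p = 1000/6.61 mas = 151.3 pc
M = m − 5 log₁₀ d + 5 = 0.71 − 5·2.1798 + 5 = -5.189
M − M_☉ = -5.189 − 4.83 = -10.019
L/L_☉ = 10^(−0.4 × -10.019) = 10180

M ≈ -5.19; L/L_☉ ≈ 10000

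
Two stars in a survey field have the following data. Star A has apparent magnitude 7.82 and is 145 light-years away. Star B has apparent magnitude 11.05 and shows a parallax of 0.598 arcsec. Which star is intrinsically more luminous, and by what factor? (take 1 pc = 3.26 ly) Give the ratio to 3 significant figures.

Star A is more luminous, by a factor of 13900.

Star A: d = 145 ly / 3.26 = 44.48 pc
Star A: M = m − 5 log₁₀ d + 5 = 7.82 − 5·1.6482 + 5 = 4.579
Star B: d = 1/p = 1/0.598″ = 1.672 pc
Star B: M = m − 5 log₁₀ d + 5 = 11.05 − 5·0.2233 + 5 = 14.934
ΔM = M_A − M_B = 4.579 − (14.934) = -10.354; smaller M is more luminous → Star A.
L ratio = 10^(0.4 |ΔM|) = 10^4.142 = 13860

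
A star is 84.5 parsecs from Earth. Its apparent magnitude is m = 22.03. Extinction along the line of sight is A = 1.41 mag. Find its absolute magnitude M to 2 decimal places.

5 log₁₀(d/10 pc) = 5 log₁₀(84.50) − 5 = 4.634
M = m − 5 log₁₀(d/10) − A = 22.03 − 4.634 − 1.41 = 15.986

M ≈ 15.99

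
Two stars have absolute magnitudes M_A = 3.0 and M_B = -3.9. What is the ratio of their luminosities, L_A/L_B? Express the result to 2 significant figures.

L_A/L_B ≈ 1.7×10^-3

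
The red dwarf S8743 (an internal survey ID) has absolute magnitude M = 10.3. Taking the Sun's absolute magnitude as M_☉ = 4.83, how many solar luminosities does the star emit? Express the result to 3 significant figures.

L/L_☉ ≈ 6.49×10^-3

M − M_☉ = 10.3 − 4.83 = 5.470
L/L_☉ = 10^(−0.4 (M − M_☉)) = 10^-2.188 = 6.486×10^-3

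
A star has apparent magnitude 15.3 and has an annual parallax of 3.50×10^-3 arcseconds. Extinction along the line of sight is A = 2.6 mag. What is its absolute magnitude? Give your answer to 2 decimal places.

M ≈ 5.42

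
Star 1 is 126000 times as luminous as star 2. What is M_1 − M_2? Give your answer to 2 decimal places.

M_1 − M_2 ≈ -12.75

Pogson: ΔM = −2.5 log₁₀(ratio) = −2.5 log₁₀(126000) = −2.5 × 5.1004 = -12.751
Star 1 is brighter, so it has the smaller magnitude: the difference is negative.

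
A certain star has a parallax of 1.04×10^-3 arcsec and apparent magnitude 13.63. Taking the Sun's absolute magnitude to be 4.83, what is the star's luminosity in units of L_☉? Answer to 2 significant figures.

d = 1/p = 1/1.04×10^-3″ = 961.5 pc
M = m − 5 log₁₀ d + 5 = 13.63 − 5·2.9830 + 5 = 3.715
M − M_☉ = 3.715 − 4.83 = -1.115
L/L_☉ = 10^(−0.4 × -1.115) = 2.792

L/L_☉ ≈ 2.8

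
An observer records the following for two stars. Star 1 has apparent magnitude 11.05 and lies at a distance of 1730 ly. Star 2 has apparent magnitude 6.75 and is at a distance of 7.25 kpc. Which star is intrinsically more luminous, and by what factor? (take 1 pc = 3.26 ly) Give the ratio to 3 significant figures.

Star 2 is more luminous, by a factor of 9800.

Star 1: d = 1730 ly / 3.26 = 530.7 pc
Star 1: M = m − 5 log₁₀ d + 5 = 11.05 − 5·2.7248 + 5 = 2.426
Star 2: d = 7.25 kpc = 7250 pc
Star 2: M = m − 5 log₁₀ d + 5 = 6.75 − 5·3.8603 + 5 = -7.552
ΔM = M_1 − M_2 = 2.426 − (-7.552) = 9.978; smaller M is more luminous → Star 2.
L ratio = 10^(0.4 |ΔM|) = 10^3.991 = 9795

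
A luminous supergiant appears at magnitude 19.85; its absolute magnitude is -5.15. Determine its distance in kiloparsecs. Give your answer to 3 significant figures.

d ≈ 1000 kpc

μ = m − M = 25.000
m − M = 5 log₁₀ d − 5
log₁₀ d = (m − M)/5 + 1 = 6.0000
d = 10^6.0000 = 1.000×10^6 pc
= 1000 kpc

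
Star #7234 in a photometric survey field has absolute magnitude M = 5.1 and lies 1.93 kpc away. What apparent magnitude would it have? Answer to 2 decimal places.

d = 1.93 kpc = 1930 pc
m = M + 5 log₁₀ d − 5 = 5.1 + 5·3.2856 − 5 = 16.528

m ≈ 16.53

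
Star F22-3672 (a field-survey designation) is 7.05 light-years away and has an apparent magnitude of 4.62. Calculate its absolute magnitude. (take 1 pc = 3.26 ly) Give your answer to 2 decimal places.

M ≈ 7.95

d = 7.05 ly / 3.26 = 2.163 pc
5 log₁₀(d/10 pc) = 5 log₁₀(2.163) − 5 = -3.325
M = m − 5 log₁₀(d/10) = 4.62 + 3.325 = 7.945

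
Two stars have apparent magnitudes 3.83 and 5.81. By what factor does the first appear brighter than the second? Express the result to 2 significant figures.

6.2

Magnitude difference = -1.98
Flux ratio = 10^(−0.4 Δm) = 10^(−0.4 × -1.98) = 10^0.792 = 6.194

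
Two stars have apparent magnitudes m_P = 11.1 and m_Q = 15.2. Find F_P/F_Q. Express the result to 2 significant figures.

Magnitude difference = -4.1
Flux ratio = 10^(−0.4 Δm) = 10^(−0.4 × -4.1) = 10^1.640 = 43.65

F_P/F_Q ≈ 44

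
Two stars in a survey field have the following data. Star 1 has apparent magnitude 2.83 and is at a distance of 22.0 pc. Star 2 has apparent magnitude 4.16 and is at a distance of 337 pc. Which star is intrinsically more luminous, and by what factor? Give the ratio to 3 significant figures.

Star 1: M = m − 5 log₁₀ d + 5 = 2.83 − 5·1.3424 + 5 = 1.118
Star 2: M = m − 5 log₁₀ d + 5 = 4.16 − 5·2.5276 + 5 = -3.478
ΔM = M_1 − M_2 = 1.118 − (-3.478) = 4.596; smaller M is more luminous → Star 2.
L ratio = 10^(0.4 |ΔM|) = 10^1.838 = 68.93

Star 2 is more luminous, by a factor of 68.9.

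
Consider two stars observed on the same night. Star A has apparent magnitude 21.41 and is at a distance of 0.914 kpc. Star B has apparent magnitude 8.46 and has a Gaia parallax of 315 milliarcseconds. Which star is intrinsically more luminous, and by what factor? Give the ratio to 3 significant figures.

Star A: d = 0.914 kpc = 914.0 pc
Star A: M = m − 5 log₁₀ d + 5 = 21.41 − 5·2.9609 + 5 = 11.605
Star B: p = 315 mas = 0.315″ → d = 1/p = 3.175 pc
Star B: M = m − 5 log₁₀ d + 5 = 8.46 − 5·0.5017 + 5 = 10.952
ΔM = M_A − M_B = 11.605 − (10.952) = 0.654; smaller M is more luminous → Star B.
L ratio = 10^(0.4 |ΔM|) = 10^0.261 = 1.826

Star B is more luminous, by a factor of 1.83.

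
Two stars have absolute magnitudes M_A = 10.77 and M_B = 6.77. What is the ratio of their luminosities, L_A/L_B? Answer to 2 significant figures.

ΔM = M_A − M_B = 4.00
L_A/L_B = 10^(−0.4 ΔM) = 10^-1.600 = 0.02512

L_A/L_B ≈ 0.025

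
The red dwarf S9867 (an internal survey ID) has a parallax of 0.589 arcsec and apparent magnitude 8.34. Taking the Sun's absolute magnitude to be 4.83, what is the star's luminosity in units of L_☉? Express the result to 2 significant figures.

L/L_☉ ≈ 1.1×10^-3

d = 1/p = 1/0.589″ = 1.698 pc
M = m − 5 log₁₀ d + 5 = 8.34 − 5·0.2299 + 5 = 12.191
M − M_☉ = 12.191 − 4.83 = 7.361
L/L_☉ = 10^(−0.4 × 7.361) = 1.137×10^-3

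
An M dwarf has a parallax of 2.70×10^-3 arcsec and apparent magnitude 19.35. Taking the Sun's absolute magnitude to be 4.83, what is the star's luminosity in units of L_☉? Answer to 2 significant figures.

d = 1/p = 1/2.70×10^-3″ = 370.4 pc
M = m − 5 log₁₀ d + 5 = 19.35 − 5·2.5686 + 5 = 11.507
M − M_☉ = 11.507 − 4.83 = 6.677
L/L_☉ = 10^(−0.4 × 6.677) = 2.134×10^-3

L/L_☉ ≈ 2.1×10^-3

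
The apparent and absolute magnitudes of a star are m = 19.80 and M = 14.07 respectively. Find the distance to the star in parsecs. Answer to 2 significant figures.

d ≈ 140 pc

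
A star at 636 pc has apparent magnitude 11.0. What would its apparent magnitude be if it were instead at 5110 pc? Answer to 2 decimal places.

Flux ∝ 1/d², so Δm = 5 log₁₀(d₂/d₁) = 5 log₁₀(5110/636) = 4.525
m₂ = m₁ + Δm = 11.0 + (4.525) = 15.525

m ≈ 15.52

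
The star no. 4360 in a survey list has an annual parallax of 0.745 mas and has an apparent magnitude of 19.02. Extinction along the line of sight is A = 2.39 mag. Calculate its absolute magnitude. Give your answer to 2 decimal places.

p = 0.745 mas = 7.45×10^-4″ → d = 1/p = 1342 pc
5 log₁₀(d/10 pc) = 5 log₁₀(1342) − 5 = 10.639
M = m − 5 log₁₀(d/10) − A = 19.02 − 10.639 − 2.39 = 5.991

M ≈ 5.99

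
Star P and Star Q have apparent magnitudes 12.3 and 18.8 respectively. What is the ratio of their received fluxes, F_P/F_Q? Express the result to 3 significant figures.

F_P/F_Q ≈ 398

Magnitude difference = -6.5
Flux ratio = 10^(−0.4 Δm) = 10^(−0.4 × -6.5) = 10^2.600 = 398.1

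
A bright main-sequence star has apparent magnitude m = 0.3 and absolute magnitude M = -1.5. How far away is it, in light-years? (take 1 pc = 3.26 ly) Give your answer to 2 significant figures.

d ≈ 75 ly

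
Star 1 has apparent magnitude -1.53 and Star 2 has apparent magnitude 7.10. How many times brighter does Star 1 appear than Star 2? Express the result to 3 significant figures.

2830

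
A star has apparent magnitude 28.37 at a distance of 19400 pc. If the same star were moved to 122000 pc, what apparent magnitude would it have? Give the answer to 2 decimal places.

m ≈ 32.36

Flux ∝ 1/d², so Δm = 5 log₁₀(d₂/d₁) = 5 log₁₀(122000/19400) = 3.993
m₂ = m₁ + Δm = 28.37 + (3.993) = 32.363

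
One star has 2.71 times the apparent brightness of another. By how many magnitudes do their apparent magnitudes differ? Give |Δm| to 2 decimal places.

|Δm| ≈ 1.08

Pogson: Δm = −2.5 log₁₀(ratio) = −2.5 log₁₀(2.71) = −2.5 × 0.4330 = -1.082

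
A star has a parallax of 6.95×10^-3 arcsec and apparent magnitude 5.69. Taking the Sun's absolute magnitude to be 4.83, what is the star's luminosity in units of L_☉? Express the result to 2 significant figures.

d = 1/p = 1/6.95×10^-3″ = 143.9 pc
M = m − 5 log₁₀ d + 5 = 5.69 − 5·2.1580 + 5 = -0.100
M − M_☉ = -0.100 − 4.83 = -4.930
L/L_☉ = 10^(−0.4 × -4.930) = 93.76

L/L_☉ ≈ 94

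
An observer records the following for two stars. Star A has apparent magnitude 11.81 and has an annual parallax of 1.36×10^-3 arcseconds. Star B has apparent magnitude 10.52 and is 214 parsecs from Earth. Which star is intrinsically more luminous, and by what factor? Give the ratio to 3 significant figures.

Star A: d = 1/p = 1/1.36×10^-3″ = 735.3 pc
Star A: M = m − 5 log₁₀ d + 5 = 11.81 − 5·2.8665 + 5 = 2.478
Star B: M = m − 5 log₁₀ d + 5 = 10.52 − 5·2.3304 + 5 = 3.868
ΔM = M_A − M_B = 2.478 − (3.868) = -1.390; smaller M is more luminous → Star A.
L ratio = 10^(0.4 |ΔM|) = 10^0.556 = 3.598

Star A is more luminous, by a factor of 3.60.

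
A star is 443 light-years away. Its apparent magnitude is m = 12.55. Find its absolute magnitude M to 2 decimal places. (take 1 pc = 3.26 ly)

M ≈ 6.88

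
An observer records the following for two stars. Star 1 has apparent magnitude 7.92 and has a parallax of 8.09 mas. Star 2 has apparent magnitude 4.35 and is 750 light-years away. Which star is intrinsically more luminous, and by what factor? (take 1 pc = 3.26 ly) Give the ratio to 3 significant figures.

Star 2 is more luminous, by a factor of 92.8.

Star 1: p = 8.09 mas = 8.09×10^-3″ → d = 1/p = 123.6 pc
Star 1: M = m − 5 log₁₀ d + 5 = 7.92 − 5·2.0921 + 5 = 2.460
Star 2: d = 750 ly / 3.26 = 230.1 pc
Star 2: M = m − 5 log₁₀ d + 5 = 4.35 − 5·2.3618 + 5 = -2.459
ΔM = M_1 − M_2 = 2.460 − (-2.459) = 4.919; smaller M is more luminous → Star 2.
L ratio = 10^(0.4 |ΔM|) = 10^1.968 = 92.81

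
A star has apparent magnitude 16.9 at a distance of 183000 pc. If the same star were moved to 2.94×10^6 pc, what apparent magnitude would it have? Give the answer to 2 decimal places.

m ≈ 22.93

Flux ∝ 1/d², so Δm = 5 log₁₀(d₂/d₁) = 5 log₁₀(2.94×10^6/183000) = 6.029
m₂ = m₁ + Δm = 16.9 + (6.029) = 22.929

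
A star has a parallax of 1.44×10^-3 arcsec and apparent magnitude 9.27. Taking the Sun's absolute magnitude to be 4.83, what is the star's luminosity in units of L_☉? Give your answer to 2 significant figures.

L/L_☉ ≈ 81

d = 1/p = 1/1.44×10^-3″ = 694.4 pc
M = m − 5 log₁₀ d + 5 = 9.27 − 5·2.8416 + 5 = 0.062
M − M_☉ = 0.062 − 4.83 = -4.768
L/L_☉ = 10^(−0.4 × -4.768) = 80.77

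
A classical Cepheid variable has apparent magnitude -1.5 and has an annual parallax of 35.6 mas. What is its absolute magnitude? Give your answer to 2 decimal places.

p = 35.6 mas = 0.0356″ → d = 1/p = 28.09 pc
5 log₁₀(d/10 pc) = 5 log₁₀(28.09) − 5 = 2.243
M = m − 5 log₁₀(d/10) = -1.5 − 2.243 = -3.743

M ≈ -3.74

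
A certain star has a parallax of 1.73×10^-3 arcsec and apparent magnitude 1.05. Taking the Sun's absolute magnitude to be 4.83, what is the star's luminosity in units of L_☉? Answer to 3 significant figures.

d = 1/p = 1/1.73×10^-3″ = 578.0 pc
M = m − 5 log₁₀ d + 5 = 1.05 − 5·2.7620 + 5 = -7.760
M − M_☉ = -7.760 − 4.83 = -12.590
L/L_☉ = 10^(−0.4 × -12.590) = 108600

L/L_☉ ≈ 109000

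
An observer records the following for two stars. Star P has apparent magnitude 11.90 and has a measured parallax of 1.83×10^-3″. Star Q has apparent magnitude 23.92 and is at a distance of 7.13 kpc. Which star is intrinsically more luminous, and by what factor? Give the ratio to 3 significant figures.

Star P: d = 1/p = 1/1.83×10^-3″ = 546.4 pc
Star P: M = m − 5 log₁₀ d + 5 = 11.90 − 5·2.7375 + 5 = 3.212
Star Q: d = 7.13 kpc = 7130 pc
Star Q: M = m − 5 log₁₀ d + 5 = 23.92 − 5·3.8531 + 5 = 9.655
ΔM = M_P − M_Q = 3.212 − (9.655) = -6.442; smaller M is more luminous → Star P.
L ratio = 10^(0.4 |ΔM|) = 10^2.577 = 377.5

Star P is more luminous, by a factor of 378.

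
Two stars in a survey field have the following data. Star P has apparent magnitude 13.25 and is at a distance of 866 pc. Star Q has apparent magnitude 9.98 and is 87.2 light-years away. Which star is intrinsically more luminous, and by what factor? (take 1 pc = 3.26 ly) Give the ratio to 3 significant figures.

Star P: M = m − 5 log₁₀ d + 5 = 13.25 − 5·2.9375 + 5 = 3.562
Star Q: d = 87.2 ly / 3.26 = 26.75 pc
Star Q: M = m − 5 log₁₀ d + 5 = 9.98 − 5·1.4273 + 5 = 7.844
ΔM = M_P − M_Q = 3.562 − (7.844) = -4.281; smaller M is more luminous → Star P.
L ratio = 10^(0.4 |ΔM|) = 10^1.712 = 51.57

Star P is more luminous, by a factor of 51.6.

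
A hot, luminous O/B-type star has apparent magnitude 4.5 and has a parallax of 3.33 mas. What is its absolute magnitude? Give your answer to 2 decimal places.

p = 3.33 mas = 3.33×10^-3″ → d = 1/p = 300.3 pc
5 log₁₀(d/10 pc) = 5 log₁₀(300.3) − 5 = 7.388
M = m − 5 log₁₀(d/10) = 4.5 − 7.388 = -2.888

M ≈ -2.89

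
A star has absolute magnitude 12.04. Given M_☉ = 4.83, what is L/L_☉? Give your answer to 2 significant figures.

M − M_☉ = 12.04 − 4.83 = 7.210
L/L_☉ = 10^(−0.4 (M − M_☉)) = 10^-2.884 = 1.306×10^-3

L/L_☉ ≈ 1.3×10^-3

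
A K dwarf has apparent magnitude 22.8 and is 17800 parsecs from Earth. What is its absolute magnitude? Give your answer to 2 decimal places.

5 log₁₀(d/10 pc) = 5 log₁₀(17800) − 5 = 16.252
M = m − 5 log₁₀(d/10) = 22.8 − 16.252 = 6.548

M ≈ 6.55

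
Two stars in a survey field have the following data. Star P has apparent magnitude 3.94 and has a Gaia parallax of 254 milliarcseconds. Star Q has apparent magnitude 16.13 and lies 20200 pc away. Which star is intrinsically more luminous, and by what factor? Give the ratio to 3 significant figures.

Star P: p = 254 mas = 0.254″ → d = 1/p = 3.937 pc
Star P: M = m − 5 log₁₀ d + 5 = 3.94 − 5·0.5952 + 5 = 5.964
Star Q: M = m − 5 log₁₀ d + 5 = 16.13 − 5·4.3054 + 5 = -0.397
ΔM = M_P − M_Q = 5.964 − (-0.397) = 6.361; smaller M is more luminous → Star Q.
L ratio = 10^(0.4 |ΔM|) = 10^2.544 = 350.2

Star Q is more luminous, by a factor of 350.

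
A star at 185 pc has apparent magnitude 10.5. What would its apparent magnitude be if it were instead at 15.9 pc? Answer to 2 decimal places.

m ≈ 5.17

Flux ∝ 1/d², so Δm = 5 log₁₀(d₂/d₁) = 5 log₁₀(15.9/185) = -5.329
m₂ = m₁ + Δm = 10.5 + (-5.329) = 5.171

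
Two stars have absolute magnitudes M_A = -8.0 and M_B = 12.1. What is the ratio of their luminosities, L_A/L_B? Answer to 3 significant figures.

ΔM = M_A − M_B = -20.1
L_A/L_B = 10^(−0.4 ΔM) = 10^8.040 = 1.096×10^8

L_A/L_B ≈ 1.10×10^8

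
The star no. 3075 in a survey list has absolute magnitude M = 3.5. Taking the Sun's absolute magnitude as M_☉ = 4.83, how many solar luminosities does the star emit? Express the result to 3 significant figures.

L/L_☉ ≈ 3.40

M − M_☉ = 3.5 − 4.83 = -1.330
L/L_☉ = 10^(−0.4 (M − M_☉)) = 10^0.532 = 3.404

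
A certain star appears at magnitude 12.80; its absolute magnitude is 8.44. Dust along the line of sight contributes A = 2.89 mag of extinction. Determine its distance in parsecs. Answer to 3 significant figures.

d ≈ 19.7 pc

m − M = 5 log₁₀(d/10 pc) + A  ⇒  12.80 − (8.44) − 2.89 = 5 log₁₀(d/10)
1.470 = 5 log₁₀(d/10)
log₁₀ d = (m − M − A)/5 + 1 = 1.2940
d = 10^1.2940 = 19.68 pc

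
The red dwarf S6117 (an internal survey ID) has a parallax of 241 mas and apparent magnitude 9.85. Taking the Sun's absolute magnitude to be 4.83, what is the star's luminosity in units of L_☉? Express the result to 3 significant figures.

L/L_☉ ≈ 1.69×10^-3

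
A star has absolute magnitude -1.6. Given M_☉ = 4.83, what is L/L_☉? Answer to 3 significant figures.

L/L_☉ ≈ 373

M − M_☉ = -1.6 − 4.83 = -6.430
L/L_☉ = 10^(−0.4 (M − M_☉)) = 10^2.572 = 373.3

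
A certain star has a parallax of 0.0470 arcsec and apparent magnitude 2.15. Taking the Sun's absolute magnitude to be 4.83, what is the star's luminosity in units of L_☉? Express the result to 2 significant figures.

L/L_☉ ≈ 53

d = 1/p = 1/0.0470″ = 21.28 pc
M = m − 5 log₁₀ d + 5 = 2.15 − 5·1.3279 + 5 = 0.510
M − M_☉ = 0.510 − 4.83 = -4.320
L/L_☉ = 10^(−0.4 × -4.320) = 53.43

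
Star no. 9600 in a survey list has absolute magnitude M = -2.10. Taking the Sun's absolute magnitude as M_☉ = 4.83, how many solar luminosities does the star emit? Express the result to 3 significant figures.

M − M_☉ = -2.10 − 4.83 = -6.930
L/L_☉ = 10^(−0.4 (M − M_☉)) = 10^2.772 = 591.6

L/L_☉ ≈ 592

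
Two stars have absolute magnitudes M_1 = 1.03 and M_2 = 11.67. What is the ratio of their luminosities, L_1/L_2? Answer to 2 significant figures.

ΔM = M_1 − M_2 = -10.64
L_1/L_2 = 10^(−0.4 ΔM) = 10^4.256 = 18030

L_1/L_2 ≈ 18000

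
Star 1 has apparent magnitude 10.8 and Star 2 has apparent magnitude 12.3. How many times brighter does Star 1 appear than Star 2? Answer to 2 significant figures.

4.0

Δm = 10.8 − (12.3) = -1.5
Flux ratio = 10^(−0.4 Δm) = 10^(−0.4 × -1.5) = 10^0.600 = 3.981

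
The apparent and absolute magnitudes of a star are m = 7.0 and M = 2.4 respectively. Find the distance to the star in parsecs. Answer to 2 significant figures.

d ≈ 83 pc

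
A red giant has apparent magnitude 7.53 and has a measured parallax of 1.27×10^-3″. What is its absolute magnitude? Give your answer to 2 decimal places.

M ≈ -1.95

d = 1/p = 1/1.27×10^-3″ = 787.4 pc
5 log₁₀(d/10 pc) = 5 log₁₀(787.4) − 5 = 9.481
M = m − 5 log₁₀(d/10) = 7.53 − 9.481 = -1.951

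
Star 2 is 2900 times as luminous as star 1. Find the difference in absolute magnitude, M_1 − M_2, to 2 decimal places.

Pogson: ΔM = −2.5 log₁₀(ratio) = −2.5 log₁₀(2900) = −2.5 × 3.4624 = -8.656
Star 2 is brighter so has the smaller magnitude: M_1 − M_2 is positive.

M_1 − M_2 ≈ 8.66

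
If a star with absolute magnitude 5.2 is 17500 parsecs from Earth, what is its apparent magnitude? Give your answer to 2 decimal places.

m ≈ 21.42

m = M + 5 log₁₀ d − 5 = 5.2 + 5·4.2430 − 5 = 21.415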